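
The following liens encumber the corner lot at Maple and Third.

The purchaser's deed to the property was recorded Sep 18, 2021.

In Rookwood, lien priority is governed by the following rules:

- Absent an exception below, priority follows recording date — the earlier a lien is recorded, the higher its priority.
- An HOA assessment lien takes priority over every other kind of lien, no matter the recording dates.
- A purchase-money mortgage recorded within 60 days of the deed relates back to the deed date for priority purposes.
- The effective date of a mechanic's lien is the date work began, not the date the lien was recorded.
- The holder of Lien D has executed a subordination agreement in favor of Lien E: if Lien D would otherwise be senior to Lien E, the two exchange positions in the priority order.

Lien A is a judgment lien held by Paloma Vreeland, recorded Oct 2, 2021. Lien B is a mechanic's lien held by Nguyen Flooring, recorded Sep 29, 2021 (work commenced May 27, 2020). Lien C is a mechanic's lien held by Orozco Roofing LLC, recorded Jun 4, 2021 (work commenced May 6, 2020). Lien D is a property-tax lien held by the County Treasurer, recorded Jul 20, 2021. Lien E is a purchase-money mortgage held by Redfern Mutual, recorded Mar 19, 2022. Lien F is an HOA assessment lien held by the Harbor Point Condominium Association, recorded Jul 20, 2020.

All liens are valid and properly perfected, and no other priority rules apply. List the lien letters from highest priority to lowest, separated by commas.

Effective dates: B is treated as recorded May 27, 2020, the work-commencement date; C relates back to May 6, 2020 (work commenced); E was recorded 182 days after the deed — beyond 60 days — so no relation-back applies.
F is an HOA assessment lien, so it outranks all other liens regardless of date.
The other liens, earliest effective date first: C (May 6, 2020), B (May 27, 2020), D (Jul 20, 2021), A (Oct 2, 2021), E (Mar 19, 2022).
The subordination applies — D was senior to E — so D and E swap.

F, C, B, E, A, D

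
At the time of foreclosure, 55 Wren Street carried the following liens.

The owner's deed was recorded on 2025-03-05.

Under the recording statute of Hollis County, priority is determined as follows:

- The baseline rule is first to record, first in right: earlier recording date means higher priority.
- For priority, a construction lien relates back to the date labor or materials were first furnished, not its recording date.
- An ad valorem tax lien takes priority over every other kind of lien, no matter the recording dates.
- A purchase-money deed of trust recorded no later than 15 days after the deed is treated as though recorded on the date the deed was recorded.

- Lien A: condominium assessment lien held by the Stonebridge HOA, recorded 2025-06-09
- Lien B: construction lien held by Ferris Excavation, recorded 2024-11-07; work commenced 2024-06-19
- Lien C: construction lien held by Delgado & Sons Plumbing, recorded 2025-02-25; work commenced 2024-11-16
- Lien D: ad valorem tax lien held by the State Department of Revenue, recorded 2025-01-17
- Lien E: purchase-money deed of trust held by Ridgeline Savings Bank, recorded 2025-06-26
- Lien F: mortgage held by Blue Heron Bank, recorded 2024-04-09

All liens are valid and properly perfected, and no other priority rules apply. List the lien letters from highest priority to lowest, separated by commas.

Adjusting effective dates: B's effective date is 2024-06-19, when work began; C's effective date is 2024-11-16, when work began; E missed the 15-day window (113 days after the deed), so its recording date stands.
D is an ad valorem tax lien, so it outranks all other liens regardless of date.
Ordering the rest by effective date: F (2024-04-09), B (2024-06-19), C (2024-11-16), A (2025-06-09), E (2025-06-26).

D, F, B, C, A, E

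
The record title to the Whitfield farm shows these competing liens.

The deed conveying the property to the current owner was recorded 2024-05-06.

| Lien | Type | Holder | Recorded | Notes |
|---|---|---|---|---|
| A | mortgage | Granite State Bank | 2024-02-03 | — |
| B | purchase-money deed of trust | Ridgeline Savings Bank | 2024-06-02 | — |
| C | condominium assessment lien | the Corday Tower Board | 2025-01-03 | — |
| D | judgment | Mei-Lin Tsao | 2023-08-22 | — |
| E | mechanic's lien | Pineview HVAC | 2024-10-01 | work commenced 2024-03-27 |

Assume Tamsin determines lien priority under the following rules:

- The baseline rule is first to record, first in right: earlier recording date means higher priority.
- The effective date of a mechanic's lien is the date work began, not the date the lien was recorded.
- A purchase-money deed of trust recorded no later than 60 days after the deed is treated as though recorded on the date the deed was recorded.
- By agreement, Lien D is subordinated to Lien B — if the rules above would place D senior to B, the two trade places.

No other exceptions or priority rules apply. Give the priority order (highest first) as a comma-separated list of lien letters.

Effective dates after the stated exceptions: B's effective date is the deed date, 2024-05-06; E relates back to 2024-03-27 (work commenced).
By effective date: D (2023-08-22), A (2024-02-03), E (2024-03-27), B (2024-05-06), C (2025-01-03).
The subordination applies — D was senior to B — so D and B swap.

B, A, E, D, C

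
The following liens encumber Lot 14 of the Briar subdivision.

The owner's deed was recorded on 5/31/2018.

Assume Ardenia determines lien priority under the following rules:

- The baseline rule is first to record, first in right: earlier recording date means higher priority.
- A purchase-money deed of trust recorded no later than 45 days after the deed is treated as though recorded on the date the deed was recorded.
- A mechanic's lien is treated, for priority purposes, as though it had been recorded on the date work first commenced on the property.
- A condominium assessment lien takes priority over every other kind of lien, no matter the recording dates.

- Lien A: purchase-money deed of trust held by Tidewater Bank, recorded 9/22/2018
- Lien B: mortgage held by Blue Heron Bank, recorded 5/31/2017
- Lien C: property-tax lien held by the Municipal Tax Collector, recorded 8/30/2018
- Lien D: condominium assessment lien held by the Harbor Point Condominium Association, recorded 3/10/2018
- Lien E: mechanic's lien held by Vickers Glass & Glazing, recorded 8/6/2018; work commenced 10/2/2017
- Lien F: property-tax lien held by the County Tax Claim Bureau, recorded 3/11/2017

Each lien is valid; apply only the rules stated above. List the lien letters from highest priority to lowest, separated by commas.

D, F, B, E, C, A

Effective dates after the stated exceptions: A was recorded 114 days after the deed — beyond 45 days — so no relation-back applies; E's effective date is 10/2/2017, when work began.
As a condominium assessment lien, D is senior to every other lien.
Remaining liens by effective date: F (3/11/2017), B (5/31/2017), E (10/2/2017), C (8/30/2018), A (9/22/2018).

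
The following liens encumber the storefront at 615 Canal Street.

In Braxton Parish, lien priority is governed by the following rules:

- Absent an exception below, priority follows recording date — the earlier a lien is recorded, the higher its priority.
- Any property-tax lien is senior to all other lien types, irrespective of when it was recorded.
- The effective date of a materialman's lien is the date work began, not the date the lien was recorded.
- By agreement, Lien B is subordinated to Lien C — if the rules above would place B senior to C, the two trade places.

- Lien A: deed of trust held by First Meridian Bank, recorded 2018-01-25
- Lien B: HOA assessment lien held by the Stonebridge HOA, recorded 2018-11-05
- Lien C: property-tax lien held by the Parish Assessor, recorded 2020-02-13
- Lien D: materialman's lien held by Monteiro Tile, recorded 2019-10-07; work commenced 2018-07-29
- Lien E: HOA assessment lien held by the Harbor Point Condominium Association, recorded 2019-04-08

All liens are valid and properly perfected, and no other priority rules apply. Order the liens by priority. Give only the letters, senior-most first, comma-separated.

First, effective dates: D is treated as recorded 2018-07-29, the work-commencement date.
As a property-tax lien, C is senior to every other lien.
Remaining liens by effective date: A (2018-01-25), D (2018-07-29), B (2018-11-05), E (2019-04-08).
B already ranks below C; the subordination has no effect.

C, A, D, B, E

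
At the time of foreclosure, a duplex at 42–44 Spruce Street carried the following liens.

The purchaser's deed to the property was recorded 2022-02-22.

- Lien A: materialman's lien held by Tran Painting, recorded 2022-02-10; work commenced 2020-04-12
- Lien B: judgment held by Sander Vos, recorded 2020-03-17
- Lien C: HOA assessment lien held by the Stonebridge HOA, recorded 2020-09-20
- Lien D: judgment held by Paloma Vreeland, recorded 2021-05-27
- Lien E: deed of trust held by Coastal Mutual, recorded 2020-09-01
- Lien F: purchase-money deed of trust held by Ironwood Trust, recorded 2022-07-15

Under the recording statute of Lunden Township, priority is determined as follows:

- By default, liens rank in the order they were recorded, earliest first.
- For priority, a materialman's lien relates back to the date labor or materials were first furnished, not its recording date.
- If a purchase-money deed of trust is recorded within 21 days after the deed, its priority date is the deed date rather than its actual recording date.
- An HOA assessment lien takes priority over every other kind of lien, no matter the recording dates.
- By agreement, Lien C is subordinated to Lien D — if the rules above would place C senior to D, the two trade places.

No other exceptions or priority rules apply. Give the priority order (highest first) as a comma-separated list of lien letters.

D, B, A, E, C, F

Effective dates: A's effective date is 2020-04-12, when work began; F was recorded 143 days after the deed — beyond 21 days — so no relation-back applies.
As an HOA assessment lien, C is senior to every other lien.
Remaining liens by effective date: B (2020-03-17), A (2020-04-12), E (2020-09-01), D (2021-05-27), F (2022-07-15).
C is senior to D before the subordination, so the two trade places.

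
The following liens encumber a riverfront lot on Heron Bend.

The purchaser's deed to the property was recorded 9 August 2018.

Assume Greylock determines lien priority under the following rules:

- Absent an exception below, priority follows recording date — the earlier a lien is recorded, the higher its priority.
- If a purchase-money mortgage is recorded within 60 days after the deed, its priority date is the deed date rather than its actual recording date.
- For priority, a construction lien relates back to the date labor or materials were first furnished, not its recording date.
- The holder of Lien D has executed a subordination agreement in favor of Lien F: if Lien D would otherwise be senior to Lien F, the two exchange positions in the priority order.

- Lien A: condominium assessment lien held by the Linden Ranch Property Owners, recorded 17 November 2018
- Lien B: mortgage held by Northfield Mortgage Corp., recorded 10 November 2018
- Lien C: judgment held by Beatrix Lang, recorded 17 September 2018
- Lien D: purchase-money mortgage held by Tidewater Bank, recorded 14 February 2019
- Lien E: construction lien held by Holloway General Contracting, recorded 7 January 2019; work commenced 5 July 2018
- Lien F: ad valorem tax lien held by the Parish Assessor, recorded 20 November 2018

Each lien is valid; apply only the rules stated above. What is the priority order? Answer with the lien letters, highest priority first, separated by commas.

E, C, B, A, F, D

Effective dates after the stated exceptions: D was recorded 189 days after the deed, outside the 60-day window, so it keeps its recording date; E is treated as recorded 5 July 2018, the work-commencement date.
Ordering by effective date: E (5 July 2018), C (17 September 2018), B (10 November 2018), A (17 November 2018), F (20 November 2018), D (14 February 2019).
Since D is not senior to F, the subordination leaves the order unchanged.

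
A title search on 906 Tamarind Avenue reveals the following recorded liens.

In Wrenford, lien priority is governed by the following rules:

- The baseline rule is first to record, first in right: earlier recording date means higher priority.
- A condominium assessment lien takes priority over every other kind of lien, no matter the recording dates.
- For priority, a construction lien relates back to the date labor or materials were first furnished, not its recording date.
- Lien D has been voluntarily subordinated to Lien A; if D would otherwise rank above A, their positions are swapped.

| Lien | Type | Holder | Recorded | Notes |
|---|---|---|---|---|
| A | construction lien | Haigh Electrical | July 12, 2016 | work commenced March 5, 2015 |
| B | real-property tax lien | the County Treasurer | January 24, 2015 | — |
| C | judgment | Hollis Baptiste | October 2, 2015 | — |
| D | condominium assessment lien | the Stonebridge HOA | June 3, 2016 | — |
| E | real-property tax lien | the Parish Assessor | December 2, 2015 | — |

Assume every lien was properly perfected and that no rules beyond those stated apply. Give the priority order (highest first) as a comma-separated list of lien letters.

A, B, D, C, E

First, effective dates: A's effective date is March 5, 2015, when work began.
D, as a condominium assessment lien, has superpriority and ranks first.
Remaining liens by effective date: B (January 24, 2015), A (March 5, 2015), C (October 2, 2015), E (December 2, 2015).
The subordination applies — D was senior to A — so D and A swap.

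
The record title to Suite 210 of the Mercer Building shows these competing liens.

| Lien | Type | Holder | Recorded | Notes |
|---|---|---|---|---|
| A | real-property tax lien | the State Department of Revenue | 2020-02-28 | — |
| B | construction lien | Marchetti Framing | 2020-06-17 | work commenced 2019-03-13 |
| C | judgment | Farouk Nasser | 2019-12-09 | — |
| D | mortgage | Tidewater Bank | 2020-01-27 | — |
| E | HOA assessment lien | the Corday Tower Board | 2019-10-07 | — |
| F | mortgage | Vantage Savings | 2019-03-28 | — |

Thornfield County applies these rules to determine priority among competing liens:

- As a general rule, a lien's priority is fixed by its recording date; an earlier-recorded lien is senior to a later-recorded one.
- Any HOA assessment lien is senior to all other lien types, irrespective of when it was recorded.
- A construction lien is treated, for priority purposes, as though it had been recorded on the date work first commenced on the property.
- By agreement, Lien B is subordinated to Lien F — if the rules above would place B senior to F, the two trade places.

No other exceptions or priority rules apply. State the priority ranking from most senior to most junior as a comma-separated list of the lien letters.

Adjusting effective dates: B is treated as recorded 2019-03-13, the work-commencement date.
E, as an HOA assessment lien, has superpriority and ranks first.
Ordering the rest by effective date: B (2019-03-13), F (2019-03-28), C (2019-12-09), D (2020-01-27), A (2020-02-28).
B is senior to F before the subordination, so the two trade places.

E, F, B, C, D, A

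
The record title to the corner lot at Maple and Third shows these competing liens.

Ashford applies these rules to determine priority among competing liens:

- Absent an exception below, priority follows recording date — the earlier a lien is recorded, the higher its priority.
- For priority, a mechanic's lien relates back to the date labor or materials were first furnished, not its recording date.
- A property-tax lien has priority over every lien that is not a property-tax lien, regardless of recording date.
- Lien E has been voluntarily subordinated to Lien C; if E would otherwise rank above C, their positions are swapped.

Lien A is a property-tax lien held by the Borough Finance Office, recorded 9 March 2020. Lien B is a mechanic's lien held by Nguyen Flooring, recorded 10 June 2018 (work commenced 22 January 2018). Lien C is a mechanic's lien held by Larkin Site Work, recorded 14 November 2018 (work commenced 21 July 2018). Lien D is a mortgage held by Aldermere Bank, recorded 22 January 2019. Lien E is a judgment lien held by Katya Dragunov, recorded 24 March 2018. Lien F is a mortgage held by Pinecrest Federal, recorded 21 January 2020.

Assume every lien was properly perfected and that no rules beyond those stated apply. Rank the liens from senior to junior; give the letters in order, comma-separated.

Effective dates after the stated exceptions: B's effective date is 22 January 2018, when work began; C's effective date is 21 July 2018, when work began.
A, as a property-tax lien, has superpriority and ranks first.
The other liens, earliest effective date first: B (22 January 2018), E (24 March 2018), C (21 July 2018), D (22 January 2019), F (21 January 2020).
E is senior to C before the subordination, so the two trade places.

A, B, C, E, D, F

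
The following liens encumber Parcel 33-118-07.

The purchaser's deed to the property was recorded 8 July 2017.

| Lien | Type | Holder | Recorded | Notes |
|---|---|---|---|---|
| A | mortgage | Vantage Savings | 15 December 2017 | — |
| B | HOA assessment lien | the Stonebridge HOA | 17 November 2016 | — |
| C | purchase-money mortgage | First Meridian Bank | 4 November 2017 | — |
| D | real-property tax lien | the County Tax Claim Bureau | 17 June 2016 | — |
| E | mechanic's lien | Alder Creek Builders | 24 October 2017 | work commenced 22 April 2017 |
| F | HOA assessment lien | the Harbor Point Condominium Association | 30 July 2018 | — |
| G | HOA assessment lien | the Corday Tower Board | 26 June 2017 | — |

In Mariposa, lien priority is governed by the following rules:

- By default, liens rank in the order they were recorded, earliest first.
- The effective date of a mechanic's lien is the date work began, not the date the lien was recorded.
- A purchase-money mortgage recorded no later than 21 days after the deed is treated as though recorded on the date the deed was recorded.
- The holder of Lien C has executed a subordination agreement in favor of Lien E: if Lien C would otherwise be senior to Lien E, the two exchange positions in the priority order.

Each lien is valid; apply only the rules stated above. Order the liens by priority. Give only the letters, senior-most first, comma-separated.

Effective dates: C missed the 21-day window (119 days after the deed), so its recording date stands; E relates back to 22 April 2017 (work commenced).
By effective date: D (17 June 2016), B (17 November 2016), E (22 April 2017), G (26 June 2017), C (4 November 2017), A (15 December 2017), F (30 July 2018).
C is already junior to E, so the subordination agreement changes nothing.

D, B, E, G, C, A, F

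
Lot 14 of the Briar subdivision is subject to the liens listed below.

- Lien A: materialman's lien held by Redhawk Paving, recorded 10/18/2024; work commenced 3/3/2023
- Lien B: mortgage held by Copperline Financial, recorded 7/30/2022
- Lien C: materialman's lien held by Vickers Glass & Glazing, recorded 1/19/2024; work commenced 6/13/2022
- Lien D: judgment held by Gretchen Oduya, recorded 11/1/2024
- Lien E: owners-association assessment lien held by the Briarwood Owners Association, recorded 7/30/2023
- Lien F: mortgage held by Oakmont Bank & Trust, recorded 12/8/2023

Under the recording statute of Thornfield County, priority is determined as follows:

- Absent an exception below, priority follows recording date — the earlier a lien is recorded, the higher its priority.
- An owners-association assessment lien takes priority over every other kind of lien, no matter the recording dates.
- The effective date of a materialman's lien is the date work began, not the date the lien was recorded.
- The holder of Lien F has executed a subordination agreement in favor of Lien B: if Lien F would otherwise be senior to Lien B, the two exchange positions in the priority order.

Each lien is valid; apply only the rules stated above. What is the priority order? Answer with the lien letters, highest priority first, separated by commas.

E, C, B, A, F, D

Adjusting effective dates: A's effective date is 3/3/2023, when work began; C relates back to 6/13/2022 (work commenced).
As an owners-association assessment lien, E is senior to every other lien.
Among the remaining liens, by effective date: C (6/13/2022), B (7/30/2022), A (3/3/2023), F (12/8/2023), D (11/1/2024).
F already ranks below B; the subordination has no effect.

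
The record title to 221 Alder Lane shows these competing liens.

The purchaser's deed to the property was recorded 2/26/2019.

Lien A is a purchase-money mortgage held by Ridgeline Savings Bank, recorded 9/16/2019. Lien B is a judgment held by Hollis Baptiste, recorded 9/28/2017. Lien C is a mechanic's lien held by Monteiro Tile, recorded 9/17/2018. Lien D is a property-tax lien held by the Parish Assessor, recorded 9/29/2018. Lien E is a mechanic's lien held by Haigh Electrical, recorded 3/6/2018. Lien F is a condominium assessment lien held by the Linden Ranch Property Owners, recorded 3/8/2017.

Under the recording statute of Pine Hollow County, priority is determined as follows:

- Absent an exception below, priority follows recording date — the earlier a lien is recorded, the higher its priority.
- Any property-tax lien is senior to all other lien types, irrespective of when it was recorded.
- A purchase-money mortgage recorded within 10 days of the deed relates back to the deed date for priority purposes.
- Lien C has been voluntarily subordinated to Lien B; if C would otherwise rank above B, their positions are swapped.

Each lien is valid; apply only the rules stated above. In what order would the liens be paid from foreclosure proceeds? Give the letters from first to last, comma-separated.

D, F, B, E, C, A

Effective dates: A missed the 10-day window (202 days after the deed), so its recording date stands.
D, as a property-tax lien, has superpriority and ranks first.
The other liens, earliest effective date first: F (3/8/2017), B (9/28/2017), E (3/6/2018), C (9/17/2018), A (9/16/2019).
Since C is not senior to B, the subordination leaves the order unchanged.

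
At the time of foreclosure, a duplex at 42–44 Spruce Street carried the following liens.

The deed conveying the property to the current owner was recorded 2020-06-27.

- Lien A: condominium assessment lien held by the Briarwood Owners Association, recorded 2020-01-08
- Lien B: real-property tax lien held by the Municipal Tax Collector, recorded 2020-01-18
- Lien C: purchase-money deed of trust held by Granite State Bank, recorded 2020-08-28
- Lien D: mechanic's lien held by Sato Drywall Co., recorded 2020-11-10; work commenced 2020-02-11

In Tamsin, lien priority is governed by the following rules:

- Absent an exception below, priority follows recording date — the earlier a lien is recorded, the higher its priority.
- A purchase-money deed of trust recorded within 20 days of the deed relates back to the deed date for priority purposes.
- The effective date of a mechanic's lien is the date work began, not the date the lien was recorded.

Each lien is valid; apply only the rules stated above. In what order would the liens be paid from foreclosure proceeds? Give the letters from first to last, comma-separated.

A, B, D, C

Adjusting effective dates: C was recorded 62 days after the deed — beyond 20 days — so no relation-back applies; D is treated as recorded 2020-02-11, the work-commencement date.
By effective date: A (2020-01-08), B (2020-01-18), D (2020-02-11), C (2020-08-28).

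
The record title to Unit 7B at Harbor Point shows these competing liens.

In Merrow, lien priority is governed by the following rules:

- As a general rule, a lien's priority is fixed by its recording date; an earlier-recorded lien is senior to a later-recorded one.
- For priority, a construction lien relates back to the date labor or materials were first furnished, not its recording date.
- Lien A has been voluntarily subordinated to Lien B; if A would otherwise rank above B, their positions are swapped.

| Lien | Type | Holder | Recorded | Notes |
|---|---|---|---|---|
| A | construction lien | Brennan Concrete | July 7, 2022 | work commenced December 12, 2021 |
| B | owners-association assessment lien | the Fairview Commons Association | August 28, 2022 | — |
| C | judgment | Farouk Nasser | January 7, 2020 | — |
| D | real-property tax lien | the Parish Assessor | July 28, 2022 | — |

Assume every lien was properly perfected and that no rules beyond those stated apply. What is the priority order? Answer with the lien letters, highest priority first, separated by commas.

First, effective dates: A is treated as recorded December 12, 2021, the work-commencement date.
Ordering by effective date: C (January 7, 2020), A (December 12, 2021), D (July 28, 2022), B (August 28, 2022).
A is senior to B before the subordination, so the two trade places.

C, B, D, A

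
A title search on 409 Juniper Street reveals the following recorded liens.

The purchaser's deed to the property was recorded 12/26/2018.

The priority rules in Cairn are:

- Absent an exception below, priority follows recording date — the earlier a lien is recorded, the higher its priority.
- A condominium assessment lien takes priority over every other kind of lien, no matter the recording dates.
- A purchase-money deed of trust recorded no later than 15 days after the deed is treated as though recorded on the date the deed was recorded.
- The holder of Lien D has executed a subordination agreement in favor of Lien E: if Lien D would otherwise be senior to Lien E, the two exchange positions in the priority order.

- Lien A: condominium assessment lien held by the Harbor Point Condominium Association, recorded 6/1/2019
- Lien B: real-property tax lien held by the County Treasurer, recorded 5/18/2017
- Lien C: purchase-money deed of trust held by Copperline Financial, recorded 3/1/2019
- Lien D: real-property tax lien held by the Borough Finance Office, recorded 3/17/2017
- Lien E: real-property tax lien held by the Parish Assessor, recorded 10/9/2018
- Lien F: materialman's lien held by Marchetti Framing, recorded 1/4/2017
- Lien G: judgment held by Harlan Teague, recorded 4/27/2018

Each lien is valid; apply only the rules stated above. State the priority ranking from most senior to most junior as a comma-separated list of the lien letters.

Adjusting effective dates: C missed the 15-day window (65 days after the deed), so its recording date stands.
A is a condominium assessment lien and takes priority over every other lien.
The other liens, earliest effective date first: F (1/4/2017), D (3/17/2017), B (5/18/2017), G (4/27/2018), E (10/9/2018), C (3/1/2019).
D would otherwise be senior to E, so under the subordination agreement D and E exchange positions.

A, F, E, B, G, D, C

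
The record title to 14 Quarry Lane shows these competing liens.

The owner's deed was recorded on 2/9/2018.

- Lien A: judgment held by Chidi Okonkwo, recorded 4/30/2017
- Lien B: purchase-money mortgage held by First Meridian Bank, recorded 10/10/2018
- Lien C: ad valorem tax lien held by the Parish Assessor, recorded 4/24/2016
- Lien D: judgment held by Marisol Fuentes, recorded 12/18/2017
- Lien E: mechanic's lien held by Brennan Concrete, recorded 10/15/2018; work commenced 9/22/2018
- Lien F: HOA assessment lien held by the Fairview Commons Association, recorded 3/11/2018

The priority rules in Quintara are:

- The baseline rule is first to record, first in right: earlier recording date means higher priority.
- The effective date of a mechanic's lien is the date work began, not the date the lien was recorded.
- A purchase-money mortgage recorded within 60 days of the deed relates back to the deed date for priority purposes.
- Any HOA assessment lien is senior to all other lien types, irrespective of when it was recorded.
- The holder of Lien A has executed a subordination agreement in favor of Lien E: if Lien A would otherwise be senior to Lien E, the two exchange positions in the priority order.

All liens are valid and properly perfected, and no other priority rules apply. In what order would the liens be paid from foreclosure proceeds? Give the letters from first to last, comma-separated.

Effective dates after the stated exceptions: B missed the 60-day window (243 days after the deed), so its recording date stands; E relates back to 9/22/2018 (work commenced).
F, as an HOA assessment lien, has superpriority and ranks first.
Remaining liens by effective date: C (4/24/2016), A (4/30/2017), D (12/18/2017), E (9/22/2018), B (10/10/2018).
A is senior to E before the subordination, so the two trade places.

F, C, E, D, A, B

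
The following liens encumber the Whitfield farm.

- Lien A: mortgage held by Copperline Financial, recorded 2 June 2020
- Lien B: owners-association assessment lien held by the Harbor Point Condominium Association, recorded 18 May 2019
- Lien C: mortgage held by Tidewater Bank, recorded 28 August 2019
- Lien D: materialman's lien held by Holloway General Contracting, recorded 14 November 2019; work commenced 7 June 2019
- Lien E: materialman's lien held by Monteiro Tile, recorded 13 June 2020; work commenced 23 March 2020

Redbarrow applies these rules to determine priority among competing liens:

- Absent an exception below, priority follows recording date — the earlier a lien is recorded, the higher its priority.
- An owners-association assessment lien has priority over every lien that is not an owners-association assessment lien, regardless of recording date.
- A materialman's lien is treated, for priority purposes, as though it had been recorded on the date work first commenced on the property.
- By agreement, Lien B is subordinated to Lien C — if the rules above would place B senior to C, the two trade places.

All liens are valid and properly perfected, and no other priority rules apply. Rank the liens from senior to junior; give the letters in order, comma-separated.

Adjusting effective dates: D is treated as recorded 7 June 2019, the work-commencement date; E relates back to 23 March 2020 (work commenced).
B is an owners-association assessment lien and takes priority over every other lien.
The other liens, earliest effective date first: D (7 June 2019), C (28 August 2019), E (23 March 2020), A (2 June 2020).
Because B would otherwise rank above C, the subordination swaps them.

C, D, B, E, A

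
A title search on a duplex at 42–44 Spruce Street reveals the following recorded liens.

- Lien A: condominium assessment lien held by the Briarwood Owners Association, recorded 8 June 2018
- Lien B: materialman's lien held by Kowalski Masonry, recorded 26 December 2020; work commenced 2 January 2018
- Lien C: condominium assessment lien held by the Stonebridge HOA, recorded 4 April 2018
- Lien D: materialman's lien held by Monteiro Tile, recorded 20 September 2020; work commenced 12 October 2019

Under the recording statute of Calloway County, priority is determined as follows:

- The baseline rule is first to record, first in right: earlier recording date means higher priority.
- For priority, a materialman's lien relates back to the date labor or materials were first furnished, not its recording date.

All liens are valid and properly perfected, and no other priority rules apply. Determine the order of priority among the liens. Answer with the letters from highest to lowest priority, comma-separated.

Adjusting effective dates: B relates back to 2 January 2018 (work commenced); D is treated as recorded 12 October 2019, the work-commencement date.
Sorted by effective date: B (2 January 2018), C (4 April 2018), A (8 June 2018), D (12 October 2019).

B, C, A, D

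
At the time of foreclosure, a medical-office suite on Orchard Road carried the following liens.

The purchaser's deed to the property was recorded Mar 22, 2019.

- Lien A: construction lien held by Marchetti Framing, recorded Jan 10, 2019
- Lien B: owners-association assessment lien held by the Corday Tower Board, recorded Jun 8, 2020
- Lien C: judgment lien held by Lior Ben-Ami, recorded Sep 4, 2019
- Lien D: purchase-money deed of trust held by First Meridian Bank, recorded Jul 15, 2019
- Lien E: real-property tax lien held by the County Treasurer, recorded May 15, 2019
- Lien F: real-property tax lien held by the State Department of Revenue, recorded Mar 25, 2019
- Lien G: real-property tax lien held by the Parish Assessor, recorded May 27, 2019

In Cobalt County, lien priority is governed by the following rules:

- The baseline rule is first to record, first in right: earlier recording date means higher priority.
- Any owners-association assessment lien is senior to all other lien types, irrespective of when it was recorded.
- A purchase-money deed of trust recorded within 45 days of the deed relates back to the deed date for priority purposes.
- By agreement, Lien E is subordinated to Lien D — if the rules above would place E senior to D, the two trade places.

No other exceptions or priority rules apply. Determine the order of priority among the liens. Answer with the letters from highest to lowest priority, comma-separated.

B, A, F, D, G, E, C

Effective dates: D was recorded 115 days after the deed, outside the 45-day window, so it keeps its recording date.
As an owners-association assessment lien, B is senior to every other lien.
The other liens, earliest effective date first: A (Jan 10, 2019), F (Mar 25, 2019), E (May 15, 2019), G (May 27, 2019), D (Jul 15, 2019), C (Sep 4, 2019).
The subordination applies — E was senior to D — so E and D swap.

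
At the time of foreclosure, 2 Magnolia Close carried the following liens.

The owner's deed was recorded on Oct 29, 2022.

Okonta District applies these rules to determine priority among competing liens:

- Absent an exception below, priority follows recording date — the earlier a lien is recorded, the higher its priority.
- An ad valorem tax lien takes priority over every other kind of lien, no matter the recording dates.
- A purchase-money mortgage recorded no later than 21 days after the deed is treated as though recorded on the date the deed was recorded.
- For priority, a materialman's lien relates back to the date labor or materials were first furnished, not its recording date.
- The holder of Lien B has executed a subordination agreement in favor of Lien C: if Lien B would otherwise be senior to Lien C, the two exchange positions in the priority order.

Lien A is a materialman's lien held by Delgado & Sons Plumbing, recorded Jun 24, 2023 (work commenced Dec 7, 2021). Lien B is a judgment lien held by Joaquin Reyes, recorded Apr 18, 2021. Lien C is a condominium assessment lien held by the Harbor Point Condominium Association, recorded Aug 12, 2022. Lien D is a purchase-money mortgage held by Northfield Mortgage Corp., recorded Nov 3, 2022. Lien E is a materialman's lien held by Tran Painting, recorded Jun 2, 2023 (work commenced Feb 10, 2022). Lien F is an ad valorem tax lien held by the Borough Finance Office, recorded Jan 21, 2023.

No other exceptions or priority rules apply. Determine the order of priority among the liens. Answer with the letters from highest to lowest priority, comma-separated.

Adjusting effective dates: A relates back to Dec 7, 2021 (work commenced); D's effective date is the deed date, Oct 29, 2022; E relates back to Feb 10, 2022 (work commenced).
F is an ad valorem tax lien and takes priority over every other lien.
The other liens, earliest effective date first: B (Apr 18, 2021), A (Dec 7, 2021), E (Feb 10, 2022), C (Aug 12, 2022), D (Oct 29, 2022).
B would otherwise be senior to C, so under the subordination agreement B and C exchange positions.

F, C, A, E, B, D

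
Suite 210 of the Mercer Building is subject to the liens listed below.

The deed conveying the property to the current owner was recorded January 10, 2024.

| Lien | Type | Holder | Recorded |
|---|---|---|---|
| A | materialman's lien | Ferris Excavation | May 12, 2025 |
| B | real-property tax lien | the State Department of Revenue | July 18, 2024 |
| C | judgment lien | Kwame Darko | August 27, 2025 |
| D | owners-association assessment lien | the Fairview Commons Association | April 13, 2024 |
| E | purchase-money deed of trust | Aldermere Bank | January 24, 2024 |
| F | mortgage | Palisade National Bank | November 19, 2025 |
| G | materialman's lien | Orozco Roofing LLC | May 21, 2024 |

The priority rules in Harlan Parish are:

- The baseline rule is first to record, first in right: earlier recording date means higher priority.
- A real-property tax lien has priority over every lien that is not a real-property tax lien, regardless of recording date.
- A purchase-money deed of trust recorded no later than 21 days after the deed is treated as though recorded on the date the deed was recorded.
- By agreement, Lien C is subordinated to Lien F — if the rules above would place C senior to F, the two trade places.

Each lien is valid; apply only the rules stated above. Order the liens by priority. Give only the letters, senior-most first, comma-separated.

Effective dates after the stated exceptions: E relates back to the deed date January 10, 2024.
B, as a real-property tax lien, has superpriority and ranks first.
Remaining liens by effective date: E (January 10, 2024), D (April 13, 2024), G (May 21, 2024), A (May 12, 2025), C (August 27, 2025), F (November 19, 2025).
Because C would otherwise rank above F, the subordination swaps them.

B, E, D, G, A, F, C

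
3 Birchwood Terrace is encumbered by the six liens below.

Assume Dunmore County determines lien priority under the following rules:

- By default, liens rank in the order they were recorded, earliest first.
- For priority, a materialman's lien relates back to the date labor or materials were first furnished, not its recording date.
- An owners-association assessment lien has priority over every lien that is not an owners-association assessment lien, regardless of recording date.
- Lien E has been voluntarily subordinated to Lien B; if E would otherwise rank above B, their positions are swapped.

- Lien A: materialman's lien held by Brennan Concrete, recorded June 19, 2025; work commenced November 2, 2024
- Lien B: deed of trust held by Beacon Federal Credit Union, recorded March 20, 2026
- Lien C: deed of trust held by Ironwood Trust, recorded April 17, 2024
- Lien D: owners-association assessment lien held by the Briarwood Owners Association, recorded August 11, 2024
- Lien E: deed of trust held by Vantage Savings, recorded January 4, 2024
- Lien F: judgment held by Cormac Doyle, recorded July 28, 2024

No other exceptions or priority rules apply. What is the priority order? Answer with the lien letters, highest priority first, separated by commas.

First, effective dates: A relates back to November 2, 2024 (work commenced).
D is an owners-association assessment lien and takes priority over every other lien.
Remaining liens by effective date: E (January 4, 2024), C (April 17, 2024), F (July 28, 2024), A (November 2, 2024), B (March 20, 2026).
The subordination applies — E was senior to B — so E and B swap.

D, B, C, F, A, E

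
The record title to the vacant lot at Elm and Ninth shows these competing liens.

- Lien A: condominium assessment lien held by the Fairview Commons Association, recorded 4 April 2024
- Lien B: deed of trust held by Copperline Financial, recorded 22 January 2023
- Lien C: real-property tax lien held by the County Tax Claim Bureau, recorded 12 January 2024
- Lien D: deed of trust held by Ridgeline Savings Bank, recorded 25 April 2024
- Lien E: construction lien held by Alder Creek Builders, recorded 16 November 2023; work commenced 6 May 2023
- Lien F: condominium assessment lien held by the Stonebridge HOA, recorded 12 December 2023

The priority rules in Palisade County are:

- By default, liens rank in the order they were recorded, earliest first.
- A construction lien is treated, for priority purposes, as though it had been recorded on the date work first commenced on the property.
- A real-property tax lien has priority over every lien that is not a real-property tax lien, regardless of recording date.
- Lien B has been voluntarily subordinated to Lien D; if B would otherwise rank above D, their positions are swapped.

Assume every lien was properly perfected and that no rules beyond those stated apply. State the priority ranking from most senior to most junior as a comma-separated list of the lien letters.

Adjusting effective dates: E's effective date is 6 May 2023, when work began.
C, as a real-property tax lien, has superpriority and ranks first.
Remaining liens by effective date: B (22 January 2023), E (6 May 2023), F (12 December 2023), A (4 April 2024), D (25 April 2024).
Because B would otherwise rank above D, the subordination swaps them.

C, D, E, F, A, B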